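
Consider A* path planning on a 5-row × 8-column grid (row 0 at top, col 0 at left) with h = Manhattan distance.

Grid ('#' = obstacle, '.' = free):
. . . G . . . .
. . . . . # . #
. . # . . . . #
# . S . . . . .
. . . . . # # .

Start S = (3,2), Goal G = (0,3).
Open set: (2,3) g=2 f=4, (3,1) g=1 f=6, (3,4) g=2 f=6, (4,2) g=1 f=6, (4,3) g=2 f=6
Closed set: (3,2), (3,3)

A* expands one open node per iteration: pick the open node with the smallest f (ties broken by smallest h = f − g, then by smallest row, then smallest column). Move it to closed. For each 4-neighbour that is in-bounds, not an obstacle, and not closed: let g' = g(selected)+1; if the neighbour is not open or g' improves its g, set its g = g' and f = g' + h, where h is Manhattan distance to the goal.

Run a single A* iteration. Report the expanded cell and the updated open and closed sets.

step 1: expand (2,3) (f=4, h=2) → closed; open now [(1,3) g=3 f=4, (2,4) g=3 f=6, (3,1) g=1 f=6, (3,4) g=2 f=6, (4,2) g=1 f=6, (4,3) g=2 f=6]

expanded=(2,3); open=[(1,3) g=3 f=4, (2,4) g=3 f=6, (3,1) g=1 f=6, (3,4) g=2 f=6, (4,2) g=1 f=6, (4,3) g=2 f=6]; closed=[(2,3), (3,2), (3,3)]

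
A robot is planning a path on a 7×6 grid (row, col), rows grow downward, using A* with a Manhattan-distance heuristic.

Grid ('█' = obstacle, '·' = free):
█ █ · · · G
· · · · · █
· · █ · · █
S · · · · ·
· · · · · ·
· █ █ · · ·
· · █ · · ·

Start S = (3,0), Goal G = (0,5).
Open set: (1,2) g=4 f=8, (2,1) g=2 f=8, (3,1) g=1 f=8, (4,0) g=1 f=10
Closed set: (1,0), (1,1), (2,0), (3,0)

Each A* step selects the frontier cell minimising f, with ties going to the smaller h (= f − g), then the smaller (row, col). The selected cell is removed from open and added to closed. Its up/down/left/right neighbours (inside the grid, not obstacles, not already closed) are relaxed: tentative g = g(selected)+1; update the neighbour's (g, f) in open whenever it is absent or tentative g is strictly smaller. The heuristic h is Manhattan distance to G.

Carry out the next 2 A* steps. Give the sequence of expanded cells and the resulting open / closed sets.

step 1: expand (1,2) (f=8, h=4) → closed; open now [(0,2) g=5 f=8, (1,3) g=5 f=8, (2,1) g=2 f=8, (3,1) g=1 f=8, (4,0) g=1 f=10]
step 2: expand (0,2) (f=8, h=3) → closed; open now [(0,3) g=6 f=8, (1,3) g=5 f=8, (2,1) g=2 f=8, (3,1) g=1 f=8, (4,0) g=1 f=10]

order=[(1,2) → (0,2)]; open=[(0,3) g=6 f=8, (1,3) g=5 f=8, (2,1) g=2 f=8, (3,1) g=1 f=8, (4,0) g=1 f=10]; closed=[(0,2), (1,0), (1,1), (1,2), (2,0), (3,0)]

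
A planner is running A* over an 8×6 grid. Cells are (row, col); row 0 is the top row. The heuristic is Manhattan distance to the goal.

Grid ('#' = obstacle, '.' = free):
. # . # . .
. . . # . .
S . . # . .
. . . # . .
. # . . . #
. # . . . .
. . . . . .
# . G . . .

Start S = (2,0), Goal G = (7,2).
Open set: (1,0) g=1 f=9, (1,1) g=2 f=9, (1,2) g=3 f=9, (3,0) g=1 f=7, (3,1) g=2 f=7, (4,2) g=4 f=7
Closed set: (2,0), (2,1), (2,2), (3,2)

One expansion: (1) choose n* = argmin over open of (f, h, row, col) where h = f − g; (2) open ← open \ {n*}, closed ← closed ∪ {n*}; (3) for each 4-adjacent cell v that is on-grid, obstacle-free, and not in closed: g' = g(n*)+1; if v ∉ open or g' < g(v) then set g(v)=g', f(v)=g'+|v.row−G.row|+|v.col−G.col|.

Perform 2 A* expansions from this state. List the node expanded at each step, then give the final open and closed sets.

step 1: expand (4,2) (f=7, h=3) → closed; open now [(1,0) g=1 f=9, (1,1) g=2 f=9, (1,2) g=3 f=9, (3,0) g=1 f=7, (3,1) g=2 f=7, (4,3) g=5 f=9, (5,2) g=5 f=7]
step 2: expand (5,2) (f=7, h=2) → closed; open now [(1,0) g=1 f=9, (1,1) g=2 f=9, (1,2) g=3 f=9, (3,0) g=1 f=7, (3,1) g=2 f=7, (4,3) g=5 f=9, (5,3) g=6 f=9, (6,2) g=6 f=7]

order=[(4,2) → (5,2)]; open=[(1,0) g=1 f=9, (1,1) g=2 f=9, (1,2) g=3 f=9, (3,0) g=1 f=7, (3,1) g=2 f=7, (4,3) g=5 f=9, (5,3) g=6 f=9, (6,2) g=6 f=7]; closed=[(2,0), (2,1), (2,2), (3,2), (4,2), (5,2)]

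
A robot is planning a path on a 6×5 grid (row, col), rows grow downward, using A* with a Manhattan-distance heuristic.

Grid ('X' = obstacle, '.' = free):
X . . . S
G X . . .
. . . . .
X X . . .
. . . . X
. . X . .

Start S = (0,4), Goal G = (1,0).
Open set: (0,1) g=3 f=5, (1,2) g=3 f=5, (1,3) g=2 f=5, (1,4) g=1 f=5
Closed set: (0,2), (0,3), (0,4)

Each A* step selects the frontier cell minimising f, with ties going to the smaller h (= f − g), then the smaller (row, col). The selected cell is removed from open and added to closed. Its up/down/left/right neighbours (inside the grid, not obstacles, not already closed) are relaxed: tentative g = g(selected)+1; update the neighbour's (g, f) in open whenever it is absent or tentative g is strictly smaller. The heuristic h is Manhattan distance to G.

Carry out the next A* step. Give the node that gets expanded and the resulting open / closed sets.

step 1: expand (0,1) (f=5, h=2) → closed; open now [(1,2) g=3 f=5, (1,3) g=2 f=5, (1,4) g=1 f=5]

expanded=(0,1); open=[(1,2) g=3 f=5, (1,3) g=2 f=5, (1,4) g=1 f=5]; closed=[(0,1), (0,2), (0,3), (0,4)]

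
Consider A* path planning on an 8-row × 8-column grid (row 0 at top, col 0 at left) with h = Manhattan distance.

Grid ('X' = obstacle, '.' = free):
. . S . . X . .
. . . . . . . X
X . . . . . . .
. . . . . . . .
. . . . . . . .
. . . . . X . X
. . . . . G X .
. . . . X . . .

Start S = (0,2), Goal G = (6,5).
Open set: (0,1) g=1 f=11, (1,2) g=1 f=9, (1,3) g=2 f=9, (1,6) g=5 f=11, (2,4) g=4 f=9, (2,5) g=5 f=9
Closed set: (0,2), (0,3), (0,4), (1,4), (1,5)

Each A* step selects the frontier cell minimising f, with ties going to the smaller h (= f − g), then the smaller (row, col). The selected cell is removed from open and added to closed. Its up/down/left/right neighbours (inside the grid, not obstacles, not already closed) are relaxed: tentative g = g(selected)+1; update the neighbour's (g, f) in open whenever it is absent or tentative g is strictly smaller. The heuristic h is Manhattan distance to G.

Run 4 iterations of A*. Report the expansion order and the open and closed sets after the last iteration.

order=[(2,5) → (3,5) → (4,5) → (2,4)]; open=[(0,1) g=1 f=11, (1,2) g=1 f=9, (1,3) g=2 f=9, (1,6) g=5 f=11, (2,3) g=5 f=11, (2,6) g=6 f=11, (3,4) g=5 f=9, (3,6) g=7 f=11, (4,4) g=8 f=11, (4,6) g=8 f=11]; closed=[(0,2), (0,3), (0,4), (1,4), (1,5), (2,4), (2,5), (3,5), (4,5)]

step 1: expand (2,5) (f=9, h=4) → closed; open now [(0,1) g=1 f=11, (1,2) g=1 f=9, (1,3) g=2 f=9, (1,6) g=5 f=11, (2,4) g=4 f=9, (2,6) g=6 f=11, (3,5) g=6 f=9]
step 2: expand (3,5) (f=9, h=3) → closed; open now [(0,1) g=1 f=11, (1,2) g=1 f=9, (1,3) g=2 f=9, (1,6) g=5 f=11, (2,4) g=4 f=9, (2,6) g=6 f=11, (3,4) g=7 f=11, (3,6) g=7 f=11, (4,5) g=7 f=9]
step 3: expand (4,5) (f=9, h=2) → closed; open now [(0,1) g=1 f=11, (1,2) g=1 f=9, (1,3) g=2 f=9, (1,6) g=5 f=11, (2,4) g=4 f=9, (2,6) g=6 f=11, (3,4) g=7 f=11, (3,6) g=7 f=11, (4,4) g=8 f=11, (4,6) g=8 f=11]
step 4: expand (2,4) (f=9, h=5) → closed; open now [(0,1) g=1 f=11, (1,2) g=1 f=9, (1,3) g=2 f=9, (1,6) g=5 f=11, (2,3) g=5 f=11, (2,6) g=6 f=11, (3,4) g=5 f=9, (3,6) g=7 f=11, (4,4) g=8 f=11, (4,6) g=8 f=11]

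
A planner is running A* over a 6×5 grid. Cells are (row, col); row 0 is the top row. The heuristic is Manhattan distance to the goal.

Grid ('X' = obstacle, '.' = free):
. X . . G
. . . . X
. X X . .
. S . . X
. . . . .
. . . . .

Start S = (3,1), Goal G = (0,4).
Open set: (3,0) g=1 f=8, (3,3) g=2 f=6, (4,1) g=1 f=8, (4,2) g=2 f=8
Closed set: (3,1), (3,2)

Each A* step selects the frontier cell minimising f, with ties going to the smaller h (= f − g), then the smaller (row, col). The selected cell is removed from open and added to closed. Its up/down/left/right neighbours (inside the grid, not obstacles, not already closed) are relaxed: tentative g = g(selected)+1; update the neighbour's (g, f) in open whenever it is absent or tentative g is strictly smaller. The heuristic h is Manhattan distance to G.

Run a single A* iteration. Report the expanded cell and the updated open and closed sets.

step 1: expand (3,3) (f=6, h=4) → closed; open now [(2,3) g=3 f=6, (3,0) g=1 f=8, (4,1) g=1 f=8, (4,2) g=2 f=8, (4,3) g=3 f=8]

expanded=(3,3); open=[(2,3) g=3 f=6, (3,0) g=1 f=8, (4,1) g=1 f=8, (4,2) g=2 f=8, (4,3) g=3 f=8]; closed=[(3,1), (3,2), (3,3)]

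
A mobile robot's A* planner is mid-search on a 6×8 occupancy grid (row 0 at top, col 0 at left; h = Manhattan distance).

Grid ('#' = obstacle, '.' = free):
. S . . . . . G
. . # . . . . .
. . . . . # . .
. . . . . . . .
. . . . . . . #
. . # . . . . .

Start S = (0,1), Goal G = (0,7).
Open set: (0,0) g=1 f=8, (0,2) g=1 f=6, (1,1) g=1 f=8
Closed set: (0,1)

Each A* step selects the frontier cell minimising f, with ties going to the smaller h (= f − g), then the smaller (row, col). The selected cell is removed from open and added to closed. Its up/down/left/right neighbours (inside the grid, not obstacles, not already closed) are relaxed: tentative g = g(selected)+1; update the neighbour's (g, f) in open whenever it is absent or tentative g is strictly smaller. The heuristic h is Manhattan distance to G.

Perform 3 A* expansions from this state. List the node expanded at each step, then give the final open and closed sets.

order=[(0,2) → (0,3) → (0,4)]; open=[(0,0) g=1 f=8, (0,5) g=4 f=6, (1,1) g=1 f=8, (1,3) g=3 f=8, (1,4) g=4 f=8]; closed=[(0,1), (0,2), (0,3), (0,4)]

step 1: expand (0,2) (f=6, h=5) → closed; open now [(0,0) g=1 f=8, (0,3) g=2 f=6, (1,1) g=1 f=8]
step 2: expand (0,3) (f=6, h=4) → closed; open now [(0,0) g=1 f=8, (0,4) g=3 f=6, (1,1) g=1 f=8, (1,3) g=3 f=8]
step 3: expand (0,4) (f=6, h=3) → closed; open now [(0,0) g=1 f=8, (0,5) g=4 f=6, (1,1) g=1 f=8, (1,3) g=3 f=8, (1,4) g=4 f=8]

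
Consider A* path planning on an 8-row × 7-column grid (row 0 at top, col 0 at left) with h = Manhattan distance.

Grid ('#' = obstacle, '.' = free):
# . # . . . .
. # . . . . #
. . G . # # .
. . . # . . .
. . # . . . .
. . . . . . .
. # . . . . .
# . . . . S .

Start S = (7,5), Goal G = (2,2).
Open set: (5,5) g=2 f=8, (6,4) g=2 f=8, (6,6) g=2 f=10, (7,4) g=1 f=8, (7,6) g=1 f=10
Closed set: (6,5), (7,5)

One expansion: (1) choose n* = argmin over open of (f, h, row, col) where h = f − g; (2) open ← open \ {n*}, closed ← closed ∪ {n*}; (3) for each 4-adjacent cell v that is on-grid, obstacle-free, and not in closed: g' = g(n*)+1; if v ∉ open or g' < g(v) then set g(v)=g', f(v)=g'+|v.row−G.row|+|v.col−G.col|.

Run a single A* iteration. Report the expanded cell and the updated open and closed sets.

expanded=(5,5); open=[(4,5) g=3 f=8, (5,4) g=3 f=8, (5,6) g=3 f=10, (6,4) g=2 f=8, (6,6) g=2 f=10, (7,4) g=1 f=8, (7,6) g=1 f=10]; closed=[(5,5), (6,5), (7,5)]

step 1: expand (5,5) (f=8, h=6) → closed; open now [(4,5) g=3 f=8, (5,4) g=3 f=8, (5,6) g=3 f=10, (6,4) g=2 f=8, (6,6) g=2 f=10, (7,4) g=1 f=8, (7,6) g=1 f=10]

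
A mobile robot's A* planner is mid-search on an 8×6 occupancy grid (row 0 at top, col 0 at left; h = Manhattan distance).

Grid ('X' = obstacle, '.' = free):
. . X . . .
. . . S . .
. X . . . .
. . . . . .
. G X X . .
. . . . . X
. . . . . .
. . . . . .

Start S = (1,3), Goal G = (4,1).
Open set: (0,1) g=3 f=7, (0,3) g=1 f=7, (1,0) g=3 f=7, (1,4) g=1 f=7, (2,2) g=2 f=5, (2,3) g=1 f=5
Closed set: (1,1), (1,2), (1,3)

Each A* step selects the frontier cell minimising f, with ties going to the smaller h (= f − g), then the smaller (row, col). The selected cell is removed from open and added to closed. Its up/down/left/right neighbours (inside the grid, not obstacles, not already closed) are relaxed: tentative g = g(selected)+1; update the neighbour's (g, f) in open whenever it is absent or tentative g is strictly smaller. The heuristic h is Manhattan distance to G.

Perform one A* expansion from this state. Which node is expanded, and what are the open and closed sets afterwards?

expanded=(2,2); open=[(0,1) g=3 f=7, (0,3) g=1 f=7, (1,0) g=3 f=7, (1,4) g=1 f=7, (2,3) g=1 f=5, (3,2) g=3 f=5]; closed=[(1,1), (1,2), (1,3), (2,2)]

step 1: expand (2,2) (f=5, h=3) → closed; open now [(0,1) g=3 f=7, (0,3) g=1 f=7, (1,0) g=3 f=7, (1,4) g=1 f=7, (2,3) g=1 f=5, (3,2) g=3 f=5]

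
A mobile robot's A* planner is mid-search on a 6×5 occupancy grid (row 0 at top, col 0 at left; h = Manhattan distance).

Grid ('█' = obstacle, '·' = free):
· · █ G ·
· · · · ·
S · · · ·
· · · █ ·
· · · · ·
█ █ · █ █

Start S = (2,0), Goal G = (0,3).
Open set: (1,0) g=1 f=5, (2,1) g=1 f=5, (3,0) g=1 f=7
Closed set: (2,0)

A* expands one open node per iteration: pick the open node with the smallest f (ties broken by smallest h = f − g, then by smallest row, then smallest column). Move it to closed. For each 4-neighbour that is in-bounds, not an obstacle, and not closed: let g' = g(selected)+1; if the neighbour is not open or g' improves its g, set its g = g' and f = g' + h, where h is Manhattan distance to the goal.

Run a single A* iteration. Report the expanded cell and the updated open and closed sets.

expanded=(1,0); open=[(0,0) g=2 f=5, (1,1) g=2 f=5, (2,1) g=1 f=5, (3,0) g=1 f=7]; closed=[(1,0), (2,0)]

step 1: expand (1,0) (f=5, h=4) → closed; open now [(0,0) g=2 f=5, (1,1) g=2 f=5, (2,1) g=1 f=5, (3,0) g=1 f=7]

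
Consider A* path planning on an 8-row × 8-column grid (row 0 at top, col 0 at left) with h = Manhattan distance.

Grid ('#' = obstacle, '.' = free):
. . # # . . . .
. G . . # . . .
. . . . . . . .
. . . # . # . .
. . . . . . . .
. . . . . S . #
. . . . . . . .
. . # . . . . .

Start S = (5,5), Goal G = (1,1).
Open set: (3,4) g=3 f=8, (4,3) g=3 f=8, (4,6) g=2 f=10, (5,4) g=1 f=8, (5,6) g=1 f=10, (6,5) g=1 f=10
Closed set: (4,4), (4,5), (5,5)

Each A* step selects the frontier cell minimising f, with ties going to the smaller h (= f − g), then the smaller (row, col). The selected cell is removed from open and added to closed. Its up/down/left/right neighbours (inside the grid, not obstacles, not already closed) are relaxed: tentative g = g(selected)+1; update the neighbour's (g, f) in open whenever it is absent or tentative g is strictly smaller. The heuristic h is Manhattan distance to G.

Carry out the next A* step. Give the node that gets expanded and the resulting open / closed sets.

expanded=(3,4); open=[(2,4) g=4 f=8, (4,3) g=3 f=8, (4,6) g=2 f=10, (5,4) g=1 f=8, (5,6) g=1 f=10, (6,5) g=1 f=10]; closed=[(3,4), (4,4), (4,5), (5,5)]

step 1: expand (3,4) (f=8, h=5) → closed; open now [(2,4) g=4 f=8, (4,3) g=3 f=8, (4,6) g=2 f=10, (5,4) g=1 f=8, (5,6) g=1 f=10, (6,5) g=1 f=10]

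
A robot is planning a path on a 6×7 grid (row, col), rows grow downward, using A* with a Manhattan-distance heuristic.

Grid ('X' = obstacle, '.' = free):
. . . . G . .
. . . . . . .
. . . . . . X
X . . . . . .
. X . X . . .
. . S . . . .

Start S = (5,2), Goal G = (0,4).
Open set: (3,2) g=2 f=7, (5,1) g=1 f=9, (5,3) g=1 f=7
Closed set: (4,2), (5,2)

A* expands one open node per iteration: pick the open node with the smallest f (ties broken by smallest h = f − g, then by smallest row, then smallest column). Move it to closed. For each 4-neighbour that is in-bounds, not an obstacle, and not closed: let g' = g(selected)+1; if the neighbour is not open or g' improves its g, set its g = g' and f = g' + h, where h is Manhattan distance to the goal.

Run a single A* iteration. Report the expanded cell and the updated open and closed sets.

step 1: expand (3,2) (f=7, h=5) → closed; open now [(2,2) g=3 f=7, (3,1) g=3 f=9, (3,3) g=3 f=7, (5,1) g=1 f=9, (5,3) g=1 f=7]

expanded=(3,2); open=[(2,2) g=3 f=7, (3,1) g=3 f=9, (3,3) g=3 f=7, (5,1) g=1 f=9, (5,3) g=1 f=7]; closed=[(3,2), (4,2), (5,2)]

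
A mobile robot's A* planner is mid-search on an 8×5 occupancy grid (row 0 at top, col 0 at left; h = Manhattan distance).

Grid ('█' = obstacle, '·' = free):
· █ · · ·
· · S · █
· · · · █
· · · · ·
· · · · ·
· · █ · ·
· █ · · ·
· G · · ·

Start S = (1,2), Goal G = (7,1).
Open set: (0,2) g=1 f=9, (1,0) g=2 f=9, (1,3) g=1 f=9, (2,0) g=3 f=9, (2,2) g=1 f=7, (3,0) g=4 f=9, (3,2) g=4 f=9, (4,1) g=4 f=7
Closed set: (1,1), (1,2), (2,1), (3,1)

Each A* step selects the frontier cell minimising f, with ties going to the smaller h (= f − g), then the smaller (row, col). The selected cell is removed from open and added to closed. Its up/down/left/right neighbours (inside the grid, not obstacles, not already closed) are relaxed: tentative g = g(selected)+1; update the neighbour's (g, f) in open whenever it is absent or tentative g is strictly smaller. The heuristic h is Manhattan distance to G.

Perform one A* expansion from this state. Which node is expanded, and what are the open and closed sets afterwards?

step 1: expand (4,1) (f=7, h=3) → closed; open now [(0,2) g=1 f=9, (1,0) g=2 f=9, (1,3) g=1 f=9, (2,0) g=3 f=9, (2,2) g=1 f=7, (3,0) g=4 f=9, (3,2) g=4 f=9, (4,0) g=5 f=9, (4,2) g=5 f=9, (5,1) g=5 f=7]

expanded=(4,1); open=[(0,2) g=1 f=9, (1,0) g=2 f=9, (1,3) g=1 f=9, (2,0) g=3 f=9, (2,2) g=1 f=7, (3,0) g=4 f=9, (3,2) g=4 f=9, (4,0) g=5 f=9, (4,2) g=5 f=9, (5,1) g=5 f=7]; closed=[(1,1), (1,2), (2,1), (3,1), (4,1)]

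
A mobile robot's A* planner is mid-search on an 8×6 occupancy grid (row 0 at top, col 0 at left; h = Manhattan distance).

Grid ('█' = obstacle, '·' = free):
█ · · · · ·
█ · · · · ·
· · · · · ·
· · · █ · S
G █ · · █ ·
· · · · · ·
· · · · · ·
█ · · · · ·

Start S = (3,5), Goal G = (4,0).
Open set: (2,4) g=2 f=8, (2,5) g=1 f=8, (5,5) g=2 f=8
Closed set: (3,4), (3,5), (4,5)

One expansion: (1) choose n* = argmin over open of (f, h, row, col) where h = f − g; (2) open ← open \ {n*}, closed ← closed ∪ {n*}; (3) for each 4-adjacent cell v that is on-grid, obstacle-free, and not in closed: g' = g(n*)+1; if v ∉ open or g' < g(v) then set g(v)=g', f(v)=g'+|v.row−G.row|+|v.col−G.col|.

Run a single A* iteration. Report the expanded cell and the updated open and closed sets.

step 1: expand (2,4) (f=8, h=6) → closed; open now [(1,4) g=3 f=10, (2,3) g=3 f=8, (2,5) g=1 f=8, (5,5) g=2 f=8]

expanded=(2,4); open=[(1,4) g=3 f=10, (2,3) g=3 f=8, (2,5) g=1 f=8, (5,5) g=2 f=8]; closed=[(2,4), (3,4), (3,5), (4,5)]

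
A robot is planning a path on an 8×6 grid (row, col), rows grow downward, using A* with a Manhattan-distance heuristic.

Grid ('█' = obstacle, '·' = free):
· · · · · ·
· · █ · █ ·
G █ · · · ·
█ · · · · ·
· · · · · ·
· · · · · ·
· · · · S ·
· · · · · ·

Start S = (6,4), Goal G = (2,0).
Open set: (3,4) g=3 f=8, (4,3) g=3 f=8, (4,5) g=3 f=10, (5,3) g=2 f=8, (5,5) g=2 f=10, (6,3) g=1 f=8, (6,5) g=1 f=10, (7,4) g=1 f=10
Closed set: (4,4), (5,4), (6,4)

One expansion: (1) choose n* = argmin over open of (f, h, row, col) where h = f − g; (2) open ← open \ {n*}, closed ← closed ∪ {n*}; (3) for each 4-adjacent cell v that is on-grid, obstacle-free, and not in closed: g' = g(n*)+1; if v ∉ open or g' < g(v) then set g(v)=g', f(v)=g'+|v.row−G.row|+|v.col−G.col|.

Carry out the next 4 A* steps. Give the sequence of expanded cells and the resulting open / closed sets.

step 1: expand (3,4) (f=8, h=5) → closed; open now [(2,4) g=4 f=8, (3,3) g=4 f=8, (3,5) g=4 f=10, (4,3) g=3 f=8, (4,5) g=3 f=10, (5,3) g=2 f=8, (5,5) g=2 f=10, (6,3) g=1 f=8, (6,5) g=1 f=10, (7,4) g=1 f=10]
step 2: expand (2,4) (f=8, h=4) → closed; open now [(2,3) g=5 f=8, (2,5) g=5 f=10, (3,3) g=4 f=8, (3,5) g=4 f=10, (4,3) g=3 f=8, (4,5) g=3 f=10, (5,3) g=2 f=8, (5,5) g=2 f=10, (6,3) g=1 f=8, (6,5) g=1 f=10, (7,4) g=1 f=10]
step 3: expand (2,3) (f=8, h=3) → closed; open now [(1,3) g=6 f=10, (2,2) g=6 f=8, (2,5) g=5 f=10, (3,3) g=4 f=8, (3,5) g=4 f=10, (4,3) g=3 f=8, (4,5) g=3 f=10, (5,3) g=2 f=8, (5,5) g=2 f=10, (6,3) g=1 f=8, (6,5) g=1 f=10, (7,4) g=1 f=10]
step 4: expand (2,2) (f=8, h=2) → closed; open now [(1,3) g=6 f=10, (2,5) g=5 f=10, (3,2) g=7 f=10, (3,3) g=4 f=8, (3,5) g=4 f=10, (4,3) g=3 f=8, (4,5) g=3 f=10, (5,3) g=2 f=8, (5,5) g=2 f=10, (6,3) g=1 f=8, (6,5) g=1 f=10, (7,4) g=1 f=10]

order=[(3,4) → (2,4) → (2,3) → (2,2)]; open=[(1,3) g=6 f=10, (2,5) g=5 f=10, (3,2) g=7 f=10, (3,3) g=4 f=8, (3,5) g=4 f=10, (4,3) g=3 f=8, (4,5) g=3 f=10, (5,3) g=2 f=8, (5,5) g=2 f=10, (6,3) g=1 f=8, (6,5) g=1 f=10, (7,4) g=1 f=10]; closed=[(2,2), (2,3), (2,4), (3,4), (4,4), (5,4), (6,4)]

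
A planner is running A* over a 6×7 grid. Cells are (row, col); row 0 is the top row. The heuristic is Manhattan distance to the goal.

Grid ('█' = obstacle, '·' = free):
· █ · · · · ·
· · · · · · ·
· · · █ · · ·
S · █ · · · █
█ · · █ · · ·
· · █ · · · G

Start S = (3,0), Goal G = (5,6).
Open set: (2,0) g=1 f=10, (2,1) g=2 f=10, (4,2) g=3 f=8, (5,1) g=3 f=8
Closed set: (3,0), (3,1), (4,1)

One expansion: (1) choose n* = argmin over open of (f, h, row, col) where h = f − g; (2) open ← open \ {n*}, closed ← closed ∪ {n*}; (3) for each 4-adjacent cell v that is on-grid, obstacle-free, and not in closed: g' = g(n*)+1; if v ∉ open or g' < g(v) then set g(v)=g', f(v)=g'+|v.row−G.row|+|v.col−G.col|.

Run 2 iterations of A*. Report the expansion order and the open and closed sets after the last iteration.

order=[(4,2) → (5,1)]; open=[(2,0) g=1 f=10, (2,1) g=2 f=10, (5,0) g=4 f=10]; closed=[(3,0), (3,1), (4,1), (4,2), (5,1)]

step 1: expand (4,2) (f=8, h=5) → closed; open now [(2,0) g=1 f=10, (2,1) g=2 f=10, (5,1) g=3 f=8]
step 2: expand (5,1) (f=8, h=5) → closed; open now [(2,0) g=1 f=10, (2,1) g=2 f=10, (5,0) g=4 f=10]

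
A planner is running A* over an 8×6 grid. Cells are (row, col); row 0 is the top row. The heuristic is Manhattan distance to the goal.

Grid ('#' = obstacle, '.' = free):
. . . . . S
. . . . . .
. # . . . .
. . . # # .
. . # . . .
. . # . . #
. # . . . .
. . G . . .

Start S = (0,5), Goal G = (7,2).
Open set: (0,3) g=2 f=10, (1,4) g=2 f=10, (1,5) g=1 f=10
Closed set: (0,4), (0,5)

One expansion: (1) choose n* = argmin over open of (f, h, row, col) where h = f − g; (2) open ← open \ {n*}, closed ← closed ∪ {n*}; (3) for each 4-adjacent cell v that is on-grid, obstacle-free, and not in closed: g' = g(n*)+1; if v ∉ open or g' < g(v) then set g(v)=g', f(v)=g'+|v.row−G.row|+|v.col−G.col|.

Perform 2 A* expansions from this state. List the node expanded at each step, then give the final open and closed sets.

step 1: expand (0,3) (f=10, h=8) → closed; open now [(0,2) g=3 f=10, (1,3) g=3 f=10, (1,4) g=2 f=10, (1,5) g=1 f=10]
step 2: expand (0,2) (f=10, h=7) → closed; open now [(0,1) g=4 f=12, (1,2) g=4 f=10, (1,3) g=3 f=10, (1,4) g=2 f=10, (1,5) g=1 f=10]

order=[(0,3) → (0,2)]; open=[(0,1) g=4 f=12, (1,2) g=4 f=10, (1,3) g=3 f=10, (1,4) g=2 f=10, (1,5) g=1 f=10]; closed=[(0,2), (0,3), (0,4), (0,5)]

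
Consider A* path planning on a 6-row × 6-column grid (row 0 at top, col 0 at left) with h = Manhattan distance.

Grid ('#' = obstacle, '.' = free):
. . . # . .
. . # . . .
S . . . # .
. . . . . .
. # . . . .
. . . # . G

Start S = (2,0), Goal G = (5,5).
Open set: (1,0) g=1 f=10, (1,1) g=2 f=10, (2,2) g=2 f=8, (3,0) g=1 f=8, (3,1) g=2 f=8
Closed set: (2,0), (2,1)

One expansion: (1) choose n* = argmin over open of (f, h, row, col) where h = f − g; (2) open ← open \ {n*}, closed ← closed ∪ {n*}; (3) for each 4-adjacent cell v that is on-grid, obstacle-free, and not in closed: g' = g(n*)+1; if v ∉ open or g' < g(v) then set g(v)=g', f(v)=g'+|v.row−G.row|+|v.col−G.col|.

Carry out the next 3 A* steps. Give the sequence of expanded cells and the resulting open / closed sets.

step 1: expand (2,2) (f=8, h=6) → closed; open now [(1,0) g=1 f=10, (1,1) g=2 f=10, (2,3) g=3 f=8, (3,0) g=1 f=8, (3,1) g=2 f=8, (3,2) g=3 f=8]
step 2: expand (2,3) (f=8, h=5) → closed; open now [(1,0) g=1 f=10, (1,1) g=2 f=10, (1,3) g=4 f=10, (3,0) g=1 f=8, (3,1) g=2 f=8, (3,2) g=3 f=8, (3,3) g=4 f=8]
step 3: expand (3,3) (f=8, h=4) → closed; open now [(1,0) g=1 f=10, (1,1) g=2 f=10, (1,3) g=4 f=10, (3,0) g=1 f=8, (3,1) g=2 f=8, (3,2) g=3 f=8, (3,4) g=5 f=8, (4,3) g=5 f=8]

order=[(2,2) → (2,3) → (3,3)]; open=[(1,0) g=1 f=10, (1,1) g=2 f=10, (1,3) g=4 f=10, (3,0) g=1 f=8, (3,1) g=2 f=8, (3,2) g=3 f=8, (3,4) g=5 f=8, (4,3) g=5 f=8]; closed=[(2,0), (2,1), (2,2), (2,3), (3,3)]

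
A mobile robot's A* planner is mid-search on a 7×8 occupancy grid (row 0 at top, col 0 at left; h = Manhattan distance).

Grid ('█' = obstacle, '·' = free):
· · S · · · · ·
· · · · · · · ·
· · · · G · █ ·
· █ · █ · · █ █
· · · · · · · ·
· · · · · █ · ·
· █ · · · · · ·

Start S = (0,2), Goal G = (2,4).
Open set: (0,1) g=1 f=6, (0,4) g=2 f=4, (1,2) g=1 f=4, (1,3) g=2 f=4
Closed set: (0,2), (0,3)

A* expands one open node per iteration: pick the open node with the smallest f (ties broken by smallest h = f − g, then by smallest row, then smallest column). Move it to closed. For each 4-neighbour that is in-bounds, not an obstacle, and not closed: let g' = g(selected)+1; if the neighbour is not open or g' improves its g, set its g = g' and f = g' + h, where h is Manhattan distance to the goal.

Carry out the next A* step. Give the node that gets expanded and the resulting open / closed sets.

step 1: expand (0,4) (f=4, h=2) → closed; open now [(0,1) g=1 f=6, (0,5) g=3 f=6, (1,2) g=1 f=4, (1,3) g=2 f=4, (1,4) g=3 f=4]

expanded=(0,4); open=[(0,1) g=1 f=6, (0,5) g=3 f=6, (1,2) g=1 f=4, (1,3) g=2 f=4, (1,4) g=3 f=4]; closed=[(0,2), (0,3), (0,4)]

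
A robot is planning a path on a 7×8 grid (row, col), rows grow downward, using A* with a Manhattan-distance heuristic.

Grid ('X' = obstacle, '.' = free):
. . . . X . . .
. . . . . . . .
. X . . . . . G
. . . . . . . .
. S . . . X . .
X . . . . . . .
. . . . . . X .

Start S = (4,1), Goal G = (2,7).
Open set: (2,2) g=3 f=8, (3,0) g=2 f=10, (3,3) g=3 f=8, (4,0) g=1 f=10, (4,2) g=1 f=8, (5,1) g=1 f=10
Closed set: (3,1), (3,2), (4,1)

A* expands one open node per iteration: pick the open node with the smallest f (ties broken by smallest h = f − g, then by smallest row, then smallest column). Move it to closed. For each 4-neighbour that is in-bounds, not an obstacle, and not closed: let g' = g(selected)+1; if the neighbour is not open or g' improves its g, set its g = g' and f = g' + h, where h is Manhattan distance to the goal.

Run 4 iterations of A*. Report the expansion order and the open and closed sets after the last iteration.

step 1: expand (2,2) (f=8, h=5) → closed; open now [(1,2) g=4 f=10, (2,3) g=4 f=8, (3,0) g=2 f=10, (3,3) g=3 f=8, (4,0) g=1 f=10, (4,2) g=1 f=8, (5,1) g=1 f=10]
step 2: expand (2,3) (f=8, h=4) → closed; open now [(1,2) g=4 f=10, (1,3) g=5 f=10, (2,4) g=5 f=8, (3,0) g=2 f=10, (3,3) g=3 f=8, (4,0) g=1 f=10, (4,2) g=1 f=8, (5,1) g=1 f=10]
step 3: expand (2,4) (f=8, h=3) → closed; open now [(1,2) g=4 f=10, (1,3) g=5 f=10, (1,4) g=6 f=10, (2,5) g=6 f=8, (3,0) g=2 f=10, (3,3) g=3 f=8, (3,4) g=6 f=10, (4,0) g=1 f=10, (4,2) g=1 f=8, (5,1) g=1 f=10]
step 4: expand (2,5) (f=8, h=2) → closed; open now [(1,2) g=4 f=10, (1,3) g=5 f=10, (1,4) g=6 f=10, (1,5) g=7 f=10, (2,6) g=7 f=8, (3,0) g=2 f=10, (3,3) g=3 f=8, (3,4) g=6 f=10, (3,5) g=7 f=10, (4,0) g=1 f=10, (4,2) g=1 f=8, (5,1) g=1 f=10]

order=[(2,2) → (2,3) → (2,4) → (2,5)]; open=[(1,2) g=4 f=10, (1,3) g=5 f=10, (1,4) g=6 f=10, (1,5) g=7 f=10, (2,6) g=7 f=8, (3,0) g=2 f=10, (3,3) g=3 f=8, (3,4) g=6 f=10, (3,5) g=7 f=10, (4,0) g=1 f=10, (4,2) g=1 f=8, (5,1) g=1 f=10]; closed=[(2,2), (2,3), (2,4), (2,5), (3,1), (3,2), (4,1)]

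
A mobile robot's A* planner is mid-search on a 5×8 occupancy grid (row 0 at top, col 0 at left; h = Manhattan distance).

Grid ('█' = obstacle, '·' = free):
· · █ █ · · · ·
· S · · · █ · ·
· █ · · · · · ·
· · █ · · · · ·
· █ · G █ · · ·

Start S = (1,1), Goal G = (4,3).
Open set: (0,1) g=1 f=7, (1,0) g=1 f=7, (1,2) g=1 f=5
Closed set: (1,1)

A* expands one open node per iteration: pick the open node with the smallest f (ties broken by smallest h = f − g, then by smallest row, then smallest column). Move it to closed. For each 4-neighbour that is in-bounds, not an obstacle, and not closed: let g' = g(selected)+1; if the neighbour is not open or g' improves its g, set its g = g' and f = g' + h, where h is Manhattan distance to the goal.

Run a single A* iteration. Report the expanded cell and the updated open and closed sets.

step 1: expand (1,2) (f=5, h=4) → closed; open now [(0,1) g=1 f=7, (1,0) g=1 f=7, (1,3) g=2 f=5, (2,2) g=2 f=5]

expanded=(1,2); open=[(0,1) g=1 f=7, (1,0) g=1 f=7, (1,3) g=2 f=5, (2,2) g=2 f=5]; closed=[(1,1), (1,2)]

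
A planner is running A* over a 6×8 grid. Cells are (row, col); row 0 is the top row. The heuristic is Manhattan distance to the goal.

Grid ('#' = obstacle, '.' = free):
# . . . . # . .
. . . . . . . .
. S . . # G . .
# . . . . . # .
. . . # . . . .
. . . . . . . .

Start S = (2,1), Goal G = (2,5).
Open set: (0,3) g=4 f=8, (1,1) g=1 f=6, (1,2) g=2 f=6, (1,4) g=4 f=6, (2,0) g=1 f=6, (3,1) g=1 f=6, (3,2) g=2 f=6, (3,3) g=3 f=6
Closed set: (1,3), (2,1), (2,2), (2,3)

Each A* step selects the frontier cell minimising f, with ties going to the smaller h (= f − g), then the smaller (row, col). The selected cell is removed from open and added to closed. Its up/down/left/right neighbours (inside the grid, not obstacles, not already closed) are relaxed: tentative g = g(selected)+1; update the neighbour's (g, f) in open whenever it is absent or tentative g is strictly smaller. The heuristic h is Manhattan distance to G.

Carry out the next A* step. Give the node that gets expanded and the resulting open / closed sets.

step 1: expand (1,4) (f=6, h=2) → closed; open now [(0,3) g=4 f=8, (0,4) g=5 f=8, (1,1) g=1 f=6, (1,2) g=2 f=6, (1,5) g=5 f=6, (2,0) g=1 f=6, (3,1) g=1 f=6, (3,2) g=2 f=6, (3,3) g=3 f=6]

expanded=(1,4); open=[(0,3) g=4 f=8, (0,4) g=5 f=8, (1,1) g=1 f=6, (1,2) g=2 f=6, (1,5) g=5 f=6, (2,0) g=1 f=6, (3,1) g=1 f=6, (3,2) g=2 f=6, (3,3) g=3 f=6]; closed=[(1,3), (1,4), (2,1), (2,2), (2,3)]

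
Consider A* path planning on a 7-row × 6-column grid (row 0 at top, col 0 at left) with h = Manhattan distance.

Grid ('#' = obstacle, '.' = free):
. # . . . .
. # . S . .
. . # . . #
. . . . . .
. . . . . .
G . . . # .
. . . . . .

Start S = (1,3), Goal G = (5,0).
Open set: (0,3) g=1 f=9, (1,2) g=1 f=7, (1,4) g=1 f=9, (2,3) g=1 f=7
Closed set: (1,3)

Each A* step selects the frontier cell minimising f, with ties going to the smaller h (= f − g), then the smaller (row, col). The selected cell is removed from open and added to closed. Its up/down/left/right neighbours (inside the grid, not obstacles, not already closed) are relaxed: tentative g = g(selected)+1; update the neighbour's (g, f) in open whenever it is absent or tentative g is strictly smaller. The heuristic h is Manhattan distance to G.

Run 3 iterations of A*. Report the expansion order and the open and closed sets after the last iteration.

step 1: expand (1,2) (f=7, h=6) → closed; open now [(0,2) g=2 f=9, (0,3) g=1 f=9, (1,4) g=1 f=9, (2,3) g=1 f=7]
step 2: expand (2,3) (f=7, h=6) → closed; open now [(0,2) g=2 f=9, (0,3) g=1 f=9, (1,4) g=1 f=9, (2,4) g=2 f=9, (3,3) g=2 f=7]
step 3: expand (3,3) (f=7, h=5) → closed; open now [(0,2) g=2 f=9, (0,3) g=1 f=9, (1,4) g=1 f=9, (2,4) g=2 f=9, (3,2) g=3 f=7, (3,4) g=3 f=9, (4,3) g=3 f=7]

order=[(1,2) → (2,3) → (3,3)]; open=[(0,2) g=2 f=9, (0,3) g=1 f=9, (1,4) g=1 f=9, (2,4) g=2 f=9, (3,2) g=3 f=7, (3,4) g=3 f=9, (4,3) g=3 f=7]; closed=[(1,2), (1,3), (2,3), (3,3)]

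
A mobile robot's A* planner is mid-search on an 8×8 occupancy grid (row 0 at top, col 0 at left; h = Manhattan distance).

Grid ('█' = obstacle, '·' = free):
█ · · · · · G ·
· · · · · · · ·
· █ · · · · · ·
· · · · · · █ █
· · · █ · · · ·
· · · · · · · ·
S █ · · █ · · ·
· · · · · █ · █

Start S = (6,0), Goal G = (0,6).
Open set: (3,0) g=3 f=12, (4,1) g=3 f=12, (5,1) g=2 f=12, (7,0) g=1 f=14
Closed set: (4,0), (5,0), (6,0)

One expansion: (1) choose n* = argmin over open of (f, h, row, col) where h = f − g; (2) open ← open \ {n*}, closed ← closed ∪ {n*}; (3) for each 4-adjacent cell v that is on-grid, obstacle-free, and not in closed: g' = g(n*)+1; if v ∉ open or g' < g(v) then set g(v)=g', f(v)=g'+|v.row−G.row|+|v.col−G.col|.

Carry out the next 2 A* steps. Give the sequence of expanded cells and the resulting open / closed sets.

order=[(3,0) → (2,0)]; open=[(1,0) g=5 f=12, (3,1) g=4 f=12, (4,1) g=3 f=12, (5,1) g=2 f=12, (7,0) g=1 f=14]; closed=[(2,0), (3,0), (4,0), (5,0), (6,0)]

step 1: expand (3,0) (f=12, h=9) → closed; open now [(2,0) g=4 f=12, (3,1) g=4 f=12, (4,1) g=3 f=12, (5,1) g=2 f=12, (7,0) g=1 f=14]
step 2: expand (2,0) (f=12, h=8) → closed; open now [(1,0) g=5 f=12, (3,1) g=4 f=12, (4,1) g=3 f=12, (5,1) g=2 f=12, (7,0) g=1 f=14]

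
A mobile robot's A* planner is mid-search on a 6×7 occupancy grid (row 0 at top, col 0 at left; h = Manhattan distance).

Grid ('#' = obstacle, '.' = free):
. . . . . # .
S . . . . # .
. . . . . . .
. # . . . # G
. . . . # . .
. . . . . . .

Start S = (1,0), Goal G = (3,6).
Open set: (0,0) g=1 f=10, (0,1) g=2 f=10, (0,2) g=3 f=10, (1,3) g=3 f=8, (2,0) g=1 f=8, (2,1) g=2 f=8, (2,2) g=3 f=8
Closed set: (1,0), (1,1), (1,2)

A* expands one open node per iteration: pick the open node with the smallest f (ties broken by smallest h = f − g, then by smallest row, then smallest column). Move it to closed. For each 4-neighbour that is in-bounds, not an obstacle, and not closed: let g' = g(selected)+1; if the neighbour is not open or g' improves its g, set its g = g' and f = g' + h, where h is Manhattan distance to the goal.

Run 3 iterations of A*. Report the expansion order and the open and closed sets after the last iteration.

order=[(1,3) → (1,4) → (2,4)]; open=[(0,0) g=1 f=10, (0,1) g=2 f=10, (0,2) g=3 f=10, (0,3) g=4 f=10, (0,4) g=5 f=10, (2,0) g=1 f=8, (2,1) g=2 f=8, (2,2) g=3 f=8, (2,3) g=4 f=8, (2,5) g=6 f=8, (3,4) g=6 f=8]; closed=[(1,0), (1,1), (1,2), (1,3), (1,4), (2,4)]

step 1: expand (1,3) (f=8, h=5) → closed; open now [(0,0) g=1 f=10, (0,1) g=2 f=10, (0,2) g=3 f=10, (0,3) g=4 f=10, (1,4) g=4 f=8, (2,0) g=1 f=8, (2,1) g=2 f=8, (2,2) g=3 f=8, (2,3) g=4 f=8]
step 2: expand (1,4) (f=8, h=4) → closed; open now [(0,0) g=1 f=10, (0,1) g=2 f=10, (0,2) g=3 f=10, (0,3) g=4 f=10, (0,4) g=5 f=10, (2,0) g=1 f=8, (2,1) g=2 f=8, (2,2) g=3 f=8, (2,3) g=4 f=8, (2,4) g=5 f=8]
step 3: expand (2,4) (f=8, h=3) → closed; open now [(0,0) g=1 f=10, (0,1) g=2 f=10, (0,2) g=3 f=10, (0,3) g=4 f=10, (0,4) g=5 f=10, (2,0) g=1 f=8, (2,1) g=2 f=8, (2,2) g=3 f=8, (2,3) g=4 f=8, (2,5) g=6 f=8, (3,4) g=6 f=8]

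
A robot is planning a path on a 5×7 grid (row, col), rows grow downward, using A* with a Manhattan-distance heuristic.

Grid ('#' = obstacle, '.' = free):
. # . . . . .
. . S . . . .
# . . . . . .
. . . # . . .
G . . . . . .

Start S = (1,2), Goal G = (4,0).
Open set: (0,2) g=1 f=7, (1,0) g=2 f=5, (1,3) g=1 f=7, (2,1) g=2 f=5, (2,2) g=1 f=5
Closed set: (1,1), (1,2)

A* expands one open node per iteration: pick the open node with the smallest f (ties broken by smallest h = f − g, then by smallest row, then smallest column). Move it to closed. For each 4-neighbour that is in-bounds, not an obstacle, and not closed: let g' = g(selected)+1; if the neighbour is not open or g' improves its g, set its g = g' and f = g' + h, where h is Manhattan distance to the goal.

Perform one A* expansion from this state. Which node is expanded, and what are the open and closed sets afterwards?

step 1: expand (1,0) (f=5, h=3) → closed; open now [(0,0) g=3 f=7, (0,2) g=1 f=7, (1,3) g=1 f=7, (2,1) g=2 f=5, (2,2) g=1 f=5]

expanded=(1,0); open=[(0,0) g=3 f=7, (0,2) g=1 f=7, (1,3) g=1 f=7, (2,1) g=2 f=5, (2,2) g=1 f=5]; closed=[(1,0), (1,1), (1,2)]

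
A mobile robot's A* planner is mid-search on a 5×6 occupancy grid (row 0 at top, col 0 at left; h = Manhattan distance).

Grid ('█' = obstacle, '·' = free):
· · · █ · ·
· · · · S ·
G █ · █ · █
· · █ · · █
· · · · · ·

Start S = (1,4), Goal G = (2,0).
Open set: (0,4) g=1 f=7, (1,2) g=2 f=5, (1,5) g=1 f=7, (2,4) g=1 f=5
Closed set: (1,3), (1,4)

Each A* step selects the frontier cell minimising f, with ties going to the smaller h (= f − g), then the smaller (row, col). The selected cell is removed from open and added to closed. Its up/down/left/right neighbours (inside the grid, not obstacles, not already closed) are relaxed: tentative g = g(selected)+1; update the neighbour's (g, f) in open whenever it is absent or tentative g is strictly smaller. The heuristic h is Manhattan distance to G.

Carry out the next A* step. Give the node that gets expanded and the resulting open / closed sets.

step 1: expand (1,2) (f=5, h=3) → closed; open now [(0,2) g=3 f=7, (0,4) g=1 f=7, (1,1) g=3 f=5, (1,5) g=1 f=7, (2,2) g=3 f=5, (2,4) g=1 f=5]

expanded=(1,2); open=[(0,2) g=3 f=7, (0,4) g=1 f=7, (1,1) g=3 f=5, (1,5) g=1 f=7, (2,2) g=3 f=5, (2,4) g=1 f=5]; closed=[(1,2), (1,3), (1,4)]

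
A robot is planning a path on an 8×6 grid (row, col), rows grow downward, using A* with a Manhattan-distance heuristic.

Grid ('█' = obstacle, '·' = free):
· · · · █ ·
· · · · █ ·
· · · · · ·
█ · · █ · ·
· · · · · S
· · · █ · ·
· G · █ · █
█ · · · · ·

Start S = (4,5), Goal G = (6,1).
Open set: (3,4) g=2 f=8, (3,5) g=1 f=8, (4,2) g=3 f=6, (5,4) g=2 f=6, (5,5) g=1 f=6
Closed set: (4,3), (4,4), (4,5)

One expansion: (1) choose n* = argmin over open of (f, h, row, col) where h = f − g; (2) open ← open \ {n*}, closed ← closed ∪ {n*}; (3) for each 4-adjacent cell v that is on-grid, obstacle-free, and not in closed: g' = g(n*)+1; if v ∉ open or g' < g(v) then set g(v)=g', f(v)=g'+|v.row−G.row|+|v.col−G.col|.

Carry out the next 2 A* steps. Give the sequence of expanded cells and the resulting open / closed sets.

order=[(4,2) → (4,1)]; open=[(3,1) g=5 f=8, (3,2) g=4 f=8, (3,4) g=2 f=8, (3,5) g=1 f=8, (4,0) g=5 f=8, (5,1) g=5 f=6, (5,2) g=4 f=6, (5,4) g=2 f=6, (5,5) g=1 f=6]; closed=[(4,1), (4,2), (4,3), (4,4), (4,5)]

step 1: expand (4,2) (f=6, h=3) → closed; open now [(3,2) g=4 f=8, (3,4) g=2 f=8, (3,5) g=1 f=8, (4,1) g=4 f=6, (5,2) g=4 f=6, (5,4) g=2 f=6, (5,5) g=1 f=6]
step 2: expand (4,1) (f=6, h=2) → closed; open now [(3,1) g=5 f=8, (3,2) g=4 f=8, (3,4) g=2 f=8, (3,5) g=1 f=8, (4,0) g=5 f=8, (5,1) g=5 f=6, (5,2) g=4 f=6, (5,4) g=2 f=6, (5,5) g=1 f=6]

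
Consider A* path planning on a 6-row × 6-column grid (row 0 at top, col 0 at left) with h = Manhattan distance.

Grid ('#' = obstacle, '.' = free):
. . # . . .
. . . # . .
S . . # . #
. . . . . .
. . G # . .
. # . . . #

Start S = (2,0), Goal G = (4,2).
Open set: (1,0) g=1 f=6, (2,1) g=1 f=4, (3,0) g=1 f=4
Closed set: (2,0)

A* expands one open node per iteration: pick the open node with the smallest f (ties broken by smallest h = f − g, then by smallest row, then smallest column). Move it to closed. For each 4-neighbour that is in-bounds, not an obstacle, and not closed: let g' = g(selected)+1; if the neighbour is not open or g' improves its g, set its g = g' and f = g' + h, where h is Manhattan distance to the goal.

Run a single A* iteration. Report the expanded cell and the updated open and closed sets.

expanded=(2,1); open=[(1,0) g=1 f=6, (1,1) g=2 f=6, (2,2) g=2 f=4, (3,0) g=1 f=4, (3,1) g=2 f=4]; closed=[(2,0), (2,1)]

step 1: expand (2,1) (f=4, h=3) → closed; open now [(1,0) g=1 f=6, (1,1) g=2 f=6, (2,2) g=2 f=4, (3,0) g=1 f=4, (3,1) g=2 f=4]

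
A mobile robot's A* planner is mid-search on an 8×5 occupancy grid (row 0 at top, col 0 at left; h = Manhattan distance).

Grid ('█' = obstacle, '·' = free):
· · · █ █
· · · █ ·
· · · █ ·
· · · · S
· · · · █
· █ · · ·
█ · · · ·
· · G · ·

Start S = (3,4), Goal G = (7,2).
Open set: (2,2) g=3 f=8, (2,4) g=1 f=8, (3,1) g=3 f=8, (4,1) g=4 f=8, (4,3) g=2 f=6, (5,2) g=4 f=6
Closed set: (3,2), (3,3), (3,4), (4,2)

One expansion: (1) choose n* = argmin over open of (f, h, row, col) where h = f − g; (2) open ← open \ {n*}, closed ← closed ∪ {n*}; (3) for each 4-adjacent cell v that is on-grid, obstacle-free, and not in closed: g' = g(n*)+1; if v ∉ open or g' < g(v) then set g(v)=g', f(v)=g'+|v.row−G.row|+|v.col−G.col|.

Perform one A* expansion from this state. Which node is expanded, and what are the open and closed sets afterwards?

step 1: expand (5,2) (f=6, h=2) → closed; open now [(2,2) g=3 f=8, (2,4) g=1 f=8, (3,1) g=3 f=8, (4,1) g=4 f=8, (4,3) g=2 f=6, (5,3) g=5 f=8, (6,2) g=5 f=6]

expanded=(5,2); open=[(2,2) g=3 f=8, (2,4) g=1 f=8, (3,1) g=3 f=8, (4,1) g=4 f=8, (4,3) g=2 f=6, (5,3) g=5 f=8, (6,2) g=5 f=6]; closed=[(3,2), (3,3), (3,4), (4,2), (5,2)]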